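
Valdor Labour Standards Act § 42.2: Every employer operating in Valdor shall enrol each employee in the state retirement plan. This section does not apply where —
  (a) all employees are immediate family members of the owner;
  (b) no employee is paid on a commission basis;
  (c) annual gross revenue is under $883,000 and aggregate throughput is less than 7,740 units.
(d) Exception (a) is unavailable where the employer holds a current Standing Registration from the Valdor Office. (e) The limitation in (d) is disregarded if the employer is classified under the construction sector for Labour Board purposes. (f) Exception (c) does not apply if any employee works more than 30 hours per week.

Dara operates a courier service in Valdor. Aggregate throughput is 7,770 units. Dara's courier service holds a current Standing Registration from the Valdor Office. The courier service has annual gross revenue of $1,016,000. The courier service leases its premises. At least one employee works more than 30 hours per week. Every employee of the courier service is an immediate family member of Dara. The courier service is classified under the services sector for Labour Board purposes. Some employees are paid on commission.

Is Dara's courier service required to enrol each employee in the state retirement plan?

Yes — Dara's courier service must enrol each employee in the state retirement plan.

All of (a)'s requirements are met (every employee is an immediate family member). Turning to paragraphs (d)–(e): (d) is triggered — a current Standing Registration is held. (e), which would lift (d), does not operate here — the courier service is classified under the services sector. (a) is therefore removed.
Exception (b) requires that no employee is paid on a commission basis; but some employees are paid on commission, so (b) is unavailable.
Exception (c) requires that annual gross revenue is under $883,000; but annual gross revenue is $1,016,000, not under $883,000, so (c) is unavailable.
No exception applies. The general rule governs.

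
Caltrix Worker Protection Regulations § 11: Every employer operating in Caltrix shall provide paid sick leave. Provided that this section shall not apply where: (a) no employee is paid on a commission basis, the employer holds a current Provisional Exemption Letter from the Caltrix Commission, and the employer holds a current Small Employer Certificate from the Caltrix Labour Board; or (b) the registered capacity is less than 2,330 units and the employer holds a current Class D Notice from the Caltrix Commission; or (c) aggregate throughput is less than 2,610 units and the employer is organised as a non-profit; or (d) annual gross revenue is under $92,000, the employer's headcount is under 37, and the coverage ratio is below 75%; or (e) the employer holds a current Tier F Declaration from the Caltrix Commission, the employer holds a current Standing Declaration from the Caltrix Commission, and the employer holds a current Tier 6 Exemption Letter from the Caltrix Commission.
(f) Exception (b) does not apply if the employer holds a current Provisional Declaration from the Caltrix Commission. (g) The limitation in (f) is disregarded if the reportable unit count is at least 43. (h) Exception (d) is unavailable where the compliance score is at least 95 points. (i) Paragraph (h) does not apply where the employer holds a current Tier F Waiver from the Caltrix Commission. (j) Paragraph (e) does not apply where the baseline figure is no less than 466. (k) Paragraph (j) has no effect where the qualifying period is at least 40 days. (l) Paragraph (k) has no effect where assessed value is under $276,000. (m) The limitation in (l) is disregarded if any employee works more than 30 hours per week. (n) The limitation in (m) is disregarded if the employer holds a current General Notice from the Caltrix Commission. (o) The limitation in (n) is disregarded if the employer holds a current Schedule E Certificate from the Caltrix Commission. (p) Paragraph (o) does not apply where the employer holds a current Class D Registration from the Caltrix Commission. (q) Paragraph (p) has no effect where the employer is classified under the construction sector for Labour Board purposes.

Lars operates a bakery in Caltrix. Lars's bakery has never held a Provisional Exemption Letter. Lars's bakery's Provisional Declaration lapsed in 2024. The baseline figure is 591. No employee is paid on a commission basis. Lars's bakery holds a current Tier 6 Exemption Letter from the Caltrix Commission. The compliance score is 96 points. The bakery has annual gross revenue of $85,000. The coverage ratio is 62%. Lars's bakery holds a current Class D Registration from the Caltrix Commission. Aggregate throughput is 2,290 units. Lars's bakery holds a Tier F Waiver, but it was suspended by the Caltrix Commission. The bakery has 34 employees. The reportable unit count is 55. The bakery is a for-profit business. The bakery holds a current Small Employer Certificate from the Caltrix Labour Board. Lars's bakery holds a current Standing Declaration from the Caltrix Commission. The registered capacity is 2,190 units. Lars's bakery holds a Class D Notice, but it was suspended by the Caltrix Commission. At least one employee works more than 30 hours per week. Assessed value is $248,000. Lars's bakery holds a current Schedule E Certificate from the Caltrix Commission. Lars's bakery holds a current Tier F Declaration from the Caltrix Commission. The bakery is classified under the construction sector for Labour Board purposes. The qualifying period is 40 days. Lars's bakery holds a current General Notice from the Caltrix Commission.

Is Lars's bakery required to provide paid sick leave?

No — exception (e) applies; Lars's bakery is not required to provide paid sick leave.

Exception (a) fails — no current Provisional Exemption Letter is held.
Exception (b) does not apply: the Class D Notice is not current.
Exception (c) requires that the employer is organised as a non-profit; but the employer is for-profit, so (c) is unavailable.
All of (d)'s requirements are met (annual gross revenue is $85,000, under the $92,000 limit; the employer's headcount is 34, under the 37 limit; the coverage ratio is 62%, below the 75% limit). But: (h) applies — the compliance score is 96 points, meeting the 95 points threshold. (i), which would lift (h), is inapplicable — no current Tier F Waiver is held. So (d) is unavailable.
Exception (e)'s conditions are all satisfied: a current Tier F Declaration is held; a current Standing Declaration is held; a current Tier 6 Exemption Letter is held. Under paragraphs (j)–(q): (j) applies (the baseline figure is 591, meeting the 466 threshold), but is set aside by (k): (k) operates against (j): the qualifying period is 40 days, meeting the 40 days threshold. (l) is triggered (assessed value is $248,000, under the $276,000 limit), but is overridden by (m): (m) operates against (l): at least one employee exceeds 30 hours/week. (n) would limit (m) — a current General Notice is held — but (o) sets (n) aside: (o) operates against (n): a current Schedule E Certificate is held. (p) would limit (o) — a current Class D Registration is held — but (q) sets (p) aside: (q) applies — the bakery is classified under the construction sector. (e) remains available.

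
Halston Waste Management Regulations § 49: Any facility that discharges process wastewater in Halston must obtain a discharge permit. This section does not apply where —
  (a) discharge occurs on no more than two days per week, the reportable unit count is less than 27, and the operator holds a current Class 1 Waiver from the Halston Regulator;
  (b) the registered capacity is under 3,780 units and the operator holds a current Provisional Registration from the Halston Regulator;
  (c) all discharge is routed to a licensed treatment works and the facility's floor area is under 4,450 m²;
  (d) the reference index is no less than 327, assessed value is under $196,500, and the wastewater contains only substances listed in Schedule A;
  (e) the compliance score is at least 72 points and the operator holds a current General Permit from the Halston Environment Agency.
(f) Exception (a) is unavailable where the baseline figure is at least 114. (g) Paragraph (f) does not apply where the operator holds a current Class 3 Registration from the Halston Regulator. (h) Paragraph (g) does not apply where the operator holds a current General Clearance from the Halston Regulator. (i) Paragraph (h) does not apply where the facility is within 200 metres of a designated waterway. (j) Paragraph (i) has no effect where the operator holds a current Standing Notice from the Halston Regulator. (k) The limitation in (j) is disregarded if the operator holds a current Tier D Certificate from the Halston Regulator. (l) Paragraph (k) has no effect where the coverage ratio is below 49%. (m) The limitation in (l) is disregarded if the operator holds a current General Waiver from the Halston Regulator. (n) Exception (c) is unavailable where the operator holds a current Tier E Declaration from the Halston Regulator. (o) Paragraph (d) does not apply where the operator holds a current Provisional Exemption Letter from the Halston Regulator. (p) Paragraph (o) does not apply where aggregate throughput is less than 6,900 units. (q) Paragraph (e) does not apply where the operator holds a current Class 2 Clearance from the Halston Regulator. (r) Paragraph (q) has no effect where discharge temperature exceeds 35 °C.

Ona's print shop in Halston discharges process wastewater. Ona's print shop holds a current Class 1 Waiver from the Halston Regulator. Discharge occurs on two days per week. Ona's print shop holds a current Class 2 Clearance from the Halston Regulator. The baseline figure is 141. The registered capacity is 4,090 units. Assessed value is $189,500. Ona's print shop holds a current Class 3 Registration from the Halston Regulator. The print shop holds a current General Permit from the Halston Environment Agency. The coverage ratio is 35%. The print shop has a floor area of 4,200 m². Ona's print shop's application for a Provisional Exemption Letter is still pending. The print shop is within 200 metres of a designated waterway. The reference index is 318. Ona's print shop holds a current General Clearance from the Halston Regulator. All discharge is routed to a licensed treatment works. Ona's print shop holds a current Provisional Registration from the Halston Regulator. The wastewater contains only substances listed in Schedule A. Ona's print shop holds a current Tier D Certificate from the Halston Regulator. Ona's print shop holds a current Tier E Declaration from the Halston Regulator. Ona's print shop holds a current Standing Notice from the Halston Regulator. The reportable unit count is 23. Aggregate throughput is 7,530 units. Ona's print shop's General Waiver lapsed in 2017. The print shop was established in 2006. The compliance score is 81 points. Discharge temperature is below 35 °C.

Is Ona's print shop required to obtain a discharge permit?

Yes — Ona's print shop must obtain a discharge permit.

Exception (a): discharge occurs on no more than two days per week; the reportable unit count is 23, less than the 27 limit; a current Class 1 Waiver is held — every condition holds. Turning to paragraphs (f)–(m): (f) operates — the baseline figure is 141, meeting the 114 threshold. (g) would limit (f) — a current Class 3 Registration is held — but (h) sets (g) aside: (h) applies — a current General Clearance is held. (i) would limit (h) — the print shop is within 200 m of a designated waterway — but (j) sets (i) aside: (j) operates against (i): a current Standing Notice is held. (k) would limit (j) — a current Tier D Certificate is held — but (l) sets (k) aside: (l) operates against (k): the coverage ratio is 35%, below the 49% limit. (m) is not engaged (no current General Waiver is held), so (l) stands. Exception (a) does not apply.
Exception (b) fails — the registered capacity is 4,090 units, not under 3,780 units.
All of (c)'s requirements are met (discharge is routed to a licensed treatment works; the facility's floor area is 4,200 m², under the 4,450 m² limit). Turning to paragraph (n): (n) is engaged — a current Tier E Declaration is held. So (c) is unavailable.
Exception (d) fails — the reference index is 318, short of 327.
All of (e)'s requirements are met (the compliance score is 81 points, meeting the 72 points threshold; a current General Permit is held). But applying paragraphs (q)–(r): (q) operates against (e): a current Class 2 Clearance is held. (r) does not operate here (discharge temperature is below 35 °C), so (q) stands. So (e) is unavailable.
No exception displaces § 49.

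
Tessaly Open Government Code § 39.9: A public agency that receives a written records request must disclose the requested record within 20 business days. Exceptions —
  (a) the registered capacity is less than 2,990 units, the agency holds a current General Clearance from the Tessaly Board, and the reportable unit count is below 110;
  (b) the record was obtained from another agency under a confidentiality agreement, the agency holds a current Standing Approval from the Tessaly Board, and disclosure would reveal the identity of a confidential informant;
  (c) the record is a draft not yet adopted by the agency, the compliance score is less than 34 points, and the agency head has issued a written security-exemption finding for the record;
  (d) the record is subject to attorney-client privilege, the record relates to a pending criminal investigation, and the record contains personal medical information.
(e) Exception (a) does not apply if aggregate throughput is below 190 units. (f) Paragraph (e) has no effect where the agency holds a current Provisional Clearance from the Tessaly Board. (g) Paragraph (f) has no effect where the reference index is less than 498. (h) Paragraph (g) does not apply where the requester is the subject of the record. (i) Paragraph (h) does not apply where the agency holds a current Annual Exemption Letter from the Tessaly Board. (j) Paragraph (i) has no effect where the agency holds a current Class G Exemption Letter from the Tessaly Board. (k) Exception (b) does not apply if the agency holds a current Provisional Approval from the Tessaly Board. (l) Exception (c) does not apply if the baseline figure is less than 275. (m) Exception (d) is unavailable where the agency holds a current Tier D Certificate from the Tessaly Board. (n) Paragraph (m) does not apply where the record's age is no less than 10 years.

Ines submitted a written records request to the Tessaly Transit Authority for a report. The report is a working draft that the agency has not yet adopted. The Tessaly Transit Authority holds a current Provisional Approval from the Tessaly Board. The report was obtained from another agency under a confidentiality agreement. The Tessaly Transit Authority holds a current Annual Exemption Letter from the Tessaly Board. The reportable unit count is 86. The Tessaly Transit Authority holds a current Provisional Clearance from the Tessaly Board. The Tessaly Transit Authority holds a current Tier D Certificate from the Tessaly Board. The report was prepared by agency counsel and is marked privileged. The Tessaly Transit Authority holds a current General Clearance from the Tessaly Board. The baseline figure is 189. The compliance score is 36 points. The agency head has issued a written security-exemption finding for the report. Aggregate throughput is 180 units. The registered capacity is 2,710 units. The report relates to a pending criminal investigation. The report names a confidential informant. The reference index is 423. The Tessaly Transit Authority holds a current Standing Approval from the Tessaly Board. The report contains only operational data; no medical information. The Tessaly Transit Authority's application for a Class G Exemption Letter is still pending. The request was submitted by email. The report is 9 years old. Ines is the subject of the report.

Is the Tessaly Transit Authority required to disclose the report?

Yes — the Tessaly Transit Authority must disclose the report.

All of (a)'s requirements are met (the registered capacity is 2,710 units, less than the 2,990 units limit; a current General Clearance is held; the reportable unit count is 86, below the 110 limit). Turning to paragraphs (e)–(j): (e) applies — aggregate throughput is 180 units, below the 190 units limit. (f) would limit (e) — a current Provisional Clearance is held — but (g) sets (f) aside: (g) operates against (f): the reference index is 423, less than the 498 limit. (h) applies (Ines is the subject of the report), but is displaced by (i): (i) operates against (h): a current Annual Exemption Letter is held. (j) is inapplicable (the Class G Exemption Letter is not current), so (i) stands. So (a) is unavailable.
Exception (b): the report was obtained under a confidentiality agreement; a current Standing Approval is held; the report names a confidential informant — every condition holds. However, paragraph (k) must be considered: (k) operates against (b): a current Provisional Approval is held. So (b) is unavailable.
Exception (c) fails — the compliance score is 36 points, not less than 34 points.
Exception (d) requires that the record contains personal medical information; but the report contains only operational data, so (d) is unavailable.
No exception displaces § 39.9.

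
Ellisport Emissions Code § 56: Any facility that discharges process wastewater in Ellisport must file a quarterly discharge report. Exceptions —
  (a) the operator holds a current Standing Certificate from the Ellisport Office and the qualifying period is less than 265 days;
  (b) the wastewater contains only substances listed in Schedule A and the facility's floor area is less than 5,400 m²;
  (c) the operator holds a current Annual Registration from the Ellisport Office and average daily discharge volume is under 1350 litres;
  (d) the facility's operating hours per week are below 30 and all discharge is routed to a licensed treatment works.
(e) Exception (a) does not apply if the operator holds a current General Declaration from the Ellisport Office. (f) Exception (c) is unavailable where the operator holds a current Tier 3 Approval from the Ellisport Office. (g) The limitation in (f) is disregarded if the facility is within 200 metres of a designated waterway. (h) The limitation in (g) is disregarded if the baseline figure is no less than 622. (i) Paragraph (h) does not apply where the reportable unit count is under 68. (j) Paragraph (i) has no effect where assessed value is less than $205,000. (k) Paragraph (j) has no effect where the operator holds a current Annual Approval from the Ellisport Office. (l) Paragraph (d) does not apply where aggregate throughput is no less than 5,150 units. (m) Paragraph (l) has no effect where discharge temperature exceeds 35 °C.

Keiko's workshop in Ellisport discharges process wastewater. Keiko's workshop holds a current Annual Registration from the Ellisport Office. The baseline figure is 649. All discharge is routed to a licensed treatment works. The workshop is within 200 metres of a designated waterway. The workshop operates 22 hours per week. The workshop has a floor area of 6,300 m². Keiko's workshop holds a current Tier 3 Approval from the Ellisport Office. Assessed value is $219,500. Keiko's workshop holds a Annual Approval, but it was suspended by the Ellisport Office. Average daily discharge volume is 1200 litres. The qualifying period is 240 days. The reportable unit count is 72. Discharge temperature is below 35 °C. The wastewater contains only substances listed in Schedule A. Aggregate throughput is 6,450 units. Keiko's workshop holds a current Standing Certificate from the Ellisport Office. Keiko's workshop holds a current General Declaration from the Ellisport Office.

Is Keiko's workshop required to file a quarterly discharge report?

Yes — Keiko's workshop must file a quarterly discharge report.

Exception (a) is satisfied on its face — a current Standing Certificate is held; the qualifying period is 240 days, less than the 265 days limit. But applying paragraph (e): (e) operates against (a): a current General Declaration is held. So (a) is unavailable.
Exception (b) does not apply: the facility's floor area is 6,300 m², not less than 5,400 m².
Exception (c) is satisfied on its face — a current Annual Registration is held; average daily discharge volume is 1200 litres, under the 1350 litres limit. However, paragraphs (f)–(k) must be considered: (f) operates against (c): a current Tier 3 Approval is held. (g) is triggered (the workshop is within 200 m of a designated waterway), but is displaced by (h): (h) operates against (g): the baseline figure is 649, meeting the 622 threshold. (i), which would lift (h), is not engaged — the reportable unit count is 72, not under 68. So (c) is unavailable.
Exception (d)'s conditions are all satisfied: the facility's operating hours per week are 22, below the 30 limit; discharge is routed to a licensed treatment works. But: (l) is engaged — aggregate throughput is 6,450 units, meeting the 5,150 units threshold. (m), which would lift (l), is inapplicable — discharge temperature is below 35 °C. (d) is therefore removed.
No exception displaces § 56.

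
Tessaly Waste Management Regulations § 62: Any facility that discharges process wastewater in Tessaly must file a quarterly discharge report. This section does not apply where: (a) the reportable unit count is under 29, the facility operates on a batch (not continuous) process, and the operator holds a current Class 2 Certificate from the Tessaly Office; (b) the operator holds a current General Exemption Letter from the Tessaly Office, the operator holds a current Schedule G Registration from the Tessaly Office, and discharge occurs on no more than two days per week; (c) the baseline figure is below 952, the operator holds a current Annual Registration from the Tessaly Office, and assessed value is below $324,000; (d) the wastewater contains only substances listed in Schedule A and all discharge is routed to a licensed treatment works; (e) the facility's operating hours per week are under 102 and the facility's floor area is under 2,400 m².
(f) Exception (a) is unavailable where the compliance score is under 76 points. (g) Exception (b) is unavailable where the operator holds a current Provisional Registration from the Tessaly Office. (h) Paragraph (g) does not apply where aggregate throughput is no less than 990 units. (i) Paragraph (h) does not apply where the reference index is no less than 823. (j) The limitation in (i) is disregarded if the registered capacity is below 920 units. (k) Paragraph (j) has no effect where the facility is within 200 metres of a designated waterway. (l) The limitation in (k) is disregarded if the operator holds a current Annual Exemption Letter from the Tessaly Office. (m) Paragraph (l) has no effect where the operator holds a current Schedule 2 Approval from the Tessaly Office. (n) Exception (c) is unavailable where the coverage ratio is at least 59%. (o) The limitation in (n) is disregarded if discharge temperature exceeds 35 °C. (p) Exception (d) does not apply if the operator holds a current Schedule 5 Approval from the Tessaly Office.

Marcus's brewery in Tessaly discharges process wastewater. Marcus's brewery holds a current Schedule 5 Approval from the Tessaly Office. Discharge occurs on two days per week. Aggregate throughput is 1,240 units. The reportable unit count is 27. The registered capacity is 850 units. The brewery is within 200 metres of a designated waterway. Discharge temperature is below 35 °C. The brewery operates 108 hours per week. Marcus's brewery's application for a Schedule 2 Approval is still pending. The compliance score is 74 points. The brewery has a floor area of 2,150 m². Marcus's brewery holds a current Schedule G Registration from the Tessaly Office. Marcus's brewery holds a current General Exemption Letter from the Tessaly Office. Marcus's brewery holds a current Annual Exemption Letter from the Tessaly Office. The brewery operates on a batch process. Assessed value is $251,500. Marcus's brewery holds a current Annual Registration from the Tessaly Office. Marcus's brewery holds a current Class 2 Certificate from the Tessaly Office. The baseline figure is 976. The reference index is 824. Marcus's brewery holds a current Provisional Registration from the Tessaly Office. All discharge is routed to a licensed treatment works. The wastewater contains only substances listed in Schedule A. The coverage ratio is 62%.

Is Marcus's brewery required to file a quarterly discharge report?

Exception (a) is satisfied on its face — the reportable unit count is 27, under the 29 limit; the facility operates on a batch process; a current Class 2 Certificate is held. But: (f) is engaged — the compliance score is 74 points, under the 76 points limit. Exception (a) does not apply.
Exception (b): a current General Exemption Letter is held; a current Schedule G Registration is held; discharge occurs on no more than two days per week — every condition holds. Under paragraphs (g)–(m): (g) would limit (b) — a current Provisional Registration is held — but (h) sets (g) aside: (h) is engaged — aggregate throughput is 1,240 units, meeting the 990 units threshold. (i) is triggered (the reference index is 824, meeting the 823 threshold), but is set aside by (j): (j) operates against (i): the registered capacity is 850 units, below the 920 units limit. (k) applies (the brewery is within 200 m of a designated waterway), but is displaced by (l): (l) applies — a current Annual Exemption Letter is held. (m), which would lift (l), is not triggered — there is no Schedule 2 Approval in force. Exception (b) stands.
Exception (c) requires that the baseline figure is below 952; but the baseline figure is 976, not below 952, so (c) is unavailable.
Exception (d) is satisfied on its face — the wastewater is Schedule-A-only; discharge is routed to a licensed treatment works. Turning to paragraph (p): (p) operates against (d): a current Schedule 5 Approval is held. Exception (d) does not apply.
Exception (e) requires that the facility's operating hours per week are under 102; but the facility's operating hours per week are 108, not under 102, so (e) is unavailable.

No — exception (b) applies; Marcus's brewery is not required to file a quarterly discharge report.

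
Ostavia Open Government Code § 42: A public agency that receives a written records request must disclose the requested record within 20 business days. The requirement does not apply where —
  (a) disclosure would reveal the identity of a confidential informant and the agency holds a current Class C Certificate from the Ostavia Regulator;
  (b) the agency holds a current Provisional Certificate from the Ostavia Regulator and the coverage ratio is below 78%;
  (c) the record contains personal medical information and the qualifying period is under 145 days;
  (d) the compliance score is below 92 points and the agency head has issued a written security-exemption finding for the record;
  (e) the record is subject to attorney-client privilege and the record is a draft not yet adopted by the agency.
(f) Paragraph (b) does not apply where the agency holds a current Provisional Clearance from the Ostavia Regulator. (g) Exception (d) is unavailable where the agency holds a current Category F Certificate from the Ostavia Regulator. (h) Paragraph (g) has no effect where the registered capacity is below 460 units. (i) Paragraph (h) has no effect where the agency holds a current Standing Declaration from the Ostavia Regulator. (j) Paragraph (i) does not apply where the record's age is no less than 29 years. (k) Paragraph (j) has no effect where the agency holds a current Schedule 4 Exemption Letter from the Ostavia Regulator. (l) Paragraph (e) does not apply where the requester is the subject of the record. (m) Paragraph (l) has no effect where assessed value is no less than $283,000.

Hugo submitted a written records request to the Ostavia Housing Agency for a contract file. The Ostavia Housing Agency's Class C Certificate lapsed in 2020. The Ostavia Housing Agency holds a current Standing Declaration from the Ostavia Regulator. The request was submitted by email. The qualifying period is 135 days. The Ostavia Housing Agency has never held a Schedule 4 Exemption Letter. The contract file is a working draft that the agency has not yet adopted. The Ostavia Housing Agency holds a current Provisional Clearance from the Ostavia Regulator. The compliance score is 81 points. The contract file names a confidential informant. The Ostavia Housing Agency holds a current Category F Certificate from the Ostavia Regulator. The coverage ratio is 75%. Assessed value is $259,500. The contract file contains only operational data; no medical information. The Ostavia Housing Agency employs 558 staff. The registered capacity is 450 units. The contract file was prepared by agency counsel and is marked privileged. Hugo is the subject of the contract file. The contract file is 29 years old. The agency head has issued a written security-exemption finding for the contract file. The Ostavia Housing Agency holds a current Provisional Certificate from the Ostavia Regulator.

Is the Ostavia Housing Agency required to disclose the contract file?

Exception (a) fails — no current Class C Certificate is held.
Exception (b)'s conditions are all satisfied: a current Provisional Certificate is held; the coverage ratio is 75%, below the 78% limit. But applying paragraph (f): (f) operates — a current Provisional Clearance is held. (b) is therefore removed.
Exception (c) does not apply: the contract file contains only operational data.
Exception (d): the compliance score is 81 points, below the 92 points limit; a written security-exemption finding has been issued — every condition holds. Applying paragraphs (g)–(k): (g) applies (a current Category F Certificate is held), but is itself disapplied by (h): (h) operates against (g): the registered capacity is 450 units, below the 460 units limit. (i) would limit (h) — a current Standing Declaration is held — but (j) sets (i) aside: (j) applies — the record's age is 29 years, meeting the 29 years threshold. (k), which would lift (j), is inapplicable — there is no Schedule 4 Exemption Letter in force. So (d) applies.
Exception (e) is satisfied on its face — the contract file is privileged; the contract file is an unadopted draft. But applying paragraphs (l)–(m): (l) operates against (e): Hugo is the subject of the contract file. (m) is not triggered (assessed value is $259,500, short of $283,000), so (l) stands. Exception (e) does not apply.

No — exception (d) applies; the Ostavia Housing Agency is not required to disclose the contract file.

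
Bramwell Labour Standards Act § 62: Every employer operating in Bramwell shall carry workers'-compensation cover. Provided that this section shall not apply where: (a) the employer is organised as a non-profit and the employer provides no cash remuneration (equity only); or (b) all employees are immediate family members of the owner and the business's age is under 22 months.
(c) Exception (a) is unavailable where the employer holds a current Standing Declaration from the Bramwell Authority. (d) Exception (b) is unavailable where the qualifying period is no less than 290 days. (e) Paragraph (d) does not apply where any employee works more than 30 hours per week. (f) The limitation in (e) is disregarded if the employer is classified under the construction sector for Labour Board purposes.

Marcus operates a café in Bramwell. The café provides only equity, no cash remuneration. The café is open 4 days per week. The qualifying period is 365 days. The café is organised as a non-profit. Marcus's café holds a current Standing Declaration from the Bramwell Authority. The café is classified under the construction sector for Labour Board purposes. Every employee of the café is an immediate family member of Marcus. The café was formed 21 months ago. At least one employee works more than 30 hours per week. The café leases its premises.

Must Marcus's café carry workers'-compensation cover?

Yes — Marcus's café must carry workers'-compensation cover.

Exception (a) is satisfied on its face — the employer is a non-profit; remuneration is equity-only. But: (c) operates against (a): a current Standing Declaration is held. Exception (a) does not apply.
Exception (b) is satisfied on its face — every employee is an immediate family member; the business's age is 21 months, under the 22 months limit. Turning to paragraphs (d)–(f): (d) is triggered — the qualifying period is 365 days, meeting the 290 days threshold. (e) is triggered (at least one employee exceeds 30 hours/week), but yields to (f): (f) applies — the café is classified under the construction sector. So (b) is unavailable.
No exception applies. The general rule governs.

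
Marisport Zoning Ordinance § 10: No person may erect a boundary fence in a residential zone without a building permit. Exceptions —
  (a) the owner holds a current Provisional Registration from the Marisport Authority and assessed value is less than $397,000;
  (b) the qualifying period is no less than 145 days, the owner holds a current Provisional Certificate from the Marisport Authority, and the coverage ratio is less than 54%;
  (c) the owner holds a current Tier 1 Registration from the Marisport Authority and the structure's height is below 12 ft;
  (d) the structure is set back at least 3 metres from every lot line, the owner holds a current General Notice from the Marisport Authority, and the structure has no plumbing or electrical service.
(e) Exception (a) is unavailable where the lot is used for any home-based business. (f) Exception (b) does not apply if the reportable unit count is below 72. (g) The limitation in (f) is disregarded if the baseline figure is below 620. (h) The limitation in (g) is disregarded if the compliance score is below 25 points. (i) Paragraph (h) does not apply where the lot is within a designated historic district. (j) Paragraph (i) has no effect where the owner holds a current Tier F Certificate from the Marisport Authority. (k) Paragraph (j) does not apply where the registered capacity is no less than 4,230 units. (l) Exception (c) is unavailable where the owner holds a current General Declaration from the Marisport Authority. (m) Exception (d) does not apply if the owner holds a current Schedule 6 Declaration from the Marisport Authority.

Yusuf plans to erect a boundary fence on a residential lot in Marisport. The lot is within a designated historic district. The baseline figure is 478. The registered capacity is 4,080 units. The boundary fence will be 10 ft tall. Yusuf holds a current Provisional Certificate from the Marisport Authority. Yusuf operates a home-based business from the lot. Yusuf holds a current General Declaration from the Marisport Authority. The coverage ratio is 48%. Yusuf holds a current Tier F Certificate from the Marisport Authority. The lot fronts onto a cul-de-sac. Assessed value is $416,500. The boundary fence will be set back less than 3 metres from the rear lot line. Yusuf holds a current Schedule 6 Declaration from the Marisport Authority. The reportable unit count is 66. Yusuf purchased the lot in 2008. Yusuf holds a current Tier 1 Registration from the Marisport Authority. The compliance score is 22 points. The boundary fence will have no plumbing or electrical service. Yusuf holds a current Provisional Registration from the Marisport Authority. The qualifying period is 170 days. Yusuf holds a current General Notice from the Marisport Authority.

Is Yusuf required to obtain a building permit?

Exception (a) requires that assessed value is less than $397,000; but assessed value is $416,500, not less than $397,000, so (a) is unavailable.
Exception (b): the qualifying period is 170 days, meeting the 145 days threshold; a current Provisional Certificate is held; the coverage ratio is 48%, less than the 54% limit — every condition holds. Turning to paragraphs (f)–(k): (f) applies — the reportable unit count is 66, below the 72 limit. (g) operates (the baseline figure is 478, below the 620 limit), but is overridden by (h): (h) operates against (g): the compliance score is 22 points, below the 25 points limit. (i) would limit (h) — the lot is in a historic district — but (j) sets (i) aside: (j) is triggered — a current Tier F Certificate is held. (k) is not engaged (the registered capacity is 4,080 units, short of 4,230 units), so (j) stands. Exception (b) does not apply.
All of (c)'s requirements are met (a current Tier 1 Registration is held; the structure's height is 10 ft, below the 12 ft limit). However, paragraph (l) must be considered: (l) operates against (c): a current General Declaration is held. (c) is therefore removed.
Exception (d) requires that the structure is set back at least 3 metres from every lot line; but the rear setback is under 3 m, so (d) is unavailable.
Every exception is unavailable, so the rule governs.

Yes — Yusuf must obtain a building permit.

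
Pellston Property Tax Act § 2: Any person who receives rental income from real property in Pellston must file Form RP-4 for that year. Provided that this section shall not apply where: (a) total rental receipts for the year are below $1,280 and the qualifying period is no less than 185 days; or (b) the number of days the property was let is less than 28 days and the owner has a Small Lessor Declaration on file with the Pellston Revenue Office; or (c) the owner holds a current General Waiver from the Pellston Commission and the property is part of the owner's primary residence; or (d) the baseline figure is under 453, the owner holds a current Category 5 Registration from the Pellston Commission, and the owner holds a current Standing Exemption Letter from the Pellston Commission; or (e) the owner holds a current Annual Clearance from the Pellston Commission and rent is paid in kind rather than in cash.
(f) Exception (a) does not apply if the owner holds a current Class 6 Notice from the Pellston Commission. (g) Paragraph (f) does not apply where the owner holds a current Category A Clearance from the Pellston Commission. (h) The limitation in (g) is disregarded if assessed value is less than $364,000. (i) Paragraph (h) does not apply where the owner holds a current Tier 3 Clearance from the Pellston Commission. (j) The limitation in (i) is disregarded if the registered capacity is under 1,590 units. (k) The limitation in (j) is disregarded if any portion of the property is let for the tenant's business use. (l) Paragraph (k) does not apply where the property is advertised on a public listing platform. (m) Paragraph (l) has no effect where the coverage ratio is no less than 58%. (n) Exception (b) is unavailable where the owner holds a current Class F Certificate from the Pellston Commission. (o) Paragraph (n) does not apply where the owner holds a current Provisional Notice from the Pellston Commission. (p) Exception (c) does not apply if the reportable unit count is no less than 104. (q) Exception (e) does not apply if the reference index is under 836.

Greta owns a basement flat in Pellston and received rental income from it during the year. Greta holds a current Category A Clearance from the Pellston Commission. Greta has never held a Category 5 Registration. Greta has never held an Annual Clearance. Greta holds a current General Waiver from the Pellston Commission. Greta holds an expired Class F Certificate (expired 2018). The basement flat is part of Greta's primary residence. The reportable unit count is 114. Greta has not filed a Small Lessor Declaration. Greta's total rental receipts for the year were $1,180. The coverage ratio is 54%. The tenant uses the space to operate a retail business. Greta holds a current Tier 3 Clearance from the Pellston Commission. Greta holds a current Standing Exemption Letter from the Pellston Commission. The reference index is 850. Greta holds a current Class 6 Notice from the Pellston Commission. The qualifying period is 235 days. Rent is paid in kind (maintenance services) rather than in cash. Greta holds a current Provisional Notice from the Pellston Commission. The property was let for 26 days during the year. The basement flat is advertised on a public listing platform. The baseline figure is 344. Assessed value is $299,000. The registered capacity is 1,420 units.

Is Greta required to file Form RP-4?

Exception (a): total rental receipts for the year are $1,180, below the $1,280 limit; the qualifying period is 235 days, meeting the 185 days threshold — every condition holds. But applying paragraphs (f)–(m): (f) operates — a current Class 6 Notice is held. (g) is triggered (a current Category A Clearance is held), but is itself disapplied by (h): (h) applies — assessed value is $299,000, less than the $364,000 limit. (i) is triggered (a current Tier 3 Clearance is held), but is overridden by (j): (j) operates against (i): the registered capacity is 1,420 units, under the 1,590 units limit. (k) would limit (j) — the space is let for business use — but (l) sets (k) aside: (l) operates against (k): the property is publicly advertised. (m) does not operate here (the coverage ratio is 54%, short of 58%), so (l) stands. (a) is therefore removed.
Exception (b) fails — no Small Lessor Declaration is on file.
Exception (c) is satisfied on its face — a current General Waiver is held; the basement flat is part of the primary residence. However, paragraph (p) must be considered: (p) operates against (c): the reportable unit count is 114, meeting the 104 threshold. So (c) is unavailable.
Exception (d) does not apply: there is no Category 5 Registration in force.
Exception (e) does not apply: there is no Annual Clearance in force.
Every exception is unavailable, so the rule governs.

Yes — Greta must file Form RP-4.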